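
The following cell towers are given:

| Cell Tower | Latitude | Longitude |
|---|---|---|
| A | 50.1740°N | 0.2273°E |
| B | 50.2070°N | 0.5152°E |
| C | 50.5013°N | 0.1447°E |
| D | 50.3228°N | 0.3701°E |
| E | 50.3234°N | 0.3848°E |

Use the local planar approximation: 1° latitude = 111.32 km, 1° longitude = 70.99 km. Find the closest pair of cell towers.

D and E

Pairwise distances:
A–B: 20.7655 km
A–C: 36.9039 km
A–D: 19.4203 km
A–E: 20.0402 km
B–C: 42.0131 km
B–D: 16.5008 km
B–E: 15.9246 km
C–D: 25.5123 km
C–E: 26.1288 km
D–E: 1.0457 km
Closest pair: D–E at 1.0457 km.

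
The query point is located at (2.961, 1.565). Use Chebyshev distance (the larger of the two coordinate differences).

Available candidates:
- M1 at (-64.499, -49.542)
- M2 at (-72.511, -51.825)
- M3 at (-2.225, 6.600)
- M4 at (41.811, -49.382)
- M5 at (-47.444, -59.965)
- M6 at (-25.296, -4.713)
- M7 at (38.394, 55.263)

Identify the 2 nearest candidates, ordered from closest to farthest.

Distances from (2.961, 1.565):
M1: max(|-67.460|, |-51.107|) = 67.460
M2: max(|-75.472|, |-53.390|) = 75.472
M3: max(|-5.186|, |5.035|) = 5.186
M4: max(|38.850|, |-50.947|) = 50.947
M5: max(|-50.405|, |-61.530|) = 61.530
M6: max(|-28.257|, |-6.278|) = 28.257
M7: max(|35.433|, |53.698|) = 53.698
Sorted: M3 (5.186) < M6 (28.257) < M4 (50.947) < M7 (53.698) < …

M3, M6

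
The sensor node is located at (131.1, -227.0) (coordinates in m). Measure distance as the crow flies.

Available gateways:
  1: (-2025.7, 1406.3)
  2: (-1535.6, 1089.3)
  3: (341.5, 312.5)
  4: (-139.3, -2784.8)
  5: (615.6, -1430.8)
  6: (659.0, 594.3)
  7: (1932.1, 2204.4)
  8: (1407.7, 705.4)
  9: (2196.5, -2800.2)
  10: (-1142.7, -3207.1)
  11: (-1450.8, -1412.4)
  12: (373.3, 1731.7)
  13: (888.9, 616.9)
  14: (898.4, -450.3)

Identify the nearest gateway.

Distances from (131.1, -227.0):
1: √((-2156.8)² + (1633.3)²) = √(4651786.240 + 2667668.890) = 2705.4 m
2: √((-1666.7)² + (1316.3)²) = √(2777888.890 + 1732645.690) = 2123.8 m
3: √((210.4)² + (539.5)²) = √(44268.160 + 291060.250) = 579.1 m
4: √((-270.4)² + (-2557.8)²) = √(73116.160 + 6542340.840) = 2572.1 m
5: √((484.5)² + (-1203.8)²) = √(234740.250 + 1449134.440) = 1297.6 m
6: √((527.9)² + (821.3)²) = √(278678.410 + 674533.690) = 976.3 m
7: √((1801.0)² + (2431.4)²) = √(3243601.000 + 5911705.960) = 3025.8 m
8: √((1276.6)² + (932.4)²) = √(1629707.560 + 869369.760) = 1580.8 m
9: √((2065.4)² + (-2573.2)²) = √(4265877.160 + 6621358.240) = 3299.6 m
10: √((-1273.8)² + (-2980.1)²) = √(1622566.440 + 8880996.010) = 3240.9 m
11: √((-1581.9)² + (-1185.4)²) = √(2502407.610 + 1405173.160) = 1976.8 m
12: √((242.2)² + (1958.7)²) = √(58660.840 + 3836505.690) = 1973.6 m
13: √((757.8)² + (843.9)²) = √(574260.840 + 712167.210) = 1134.2 m
14: √((767.3)² + (-223.3)²) = √(588749.290 + 49862.890) = 799.1 m
Minimum: 3 at 579.1 m.

3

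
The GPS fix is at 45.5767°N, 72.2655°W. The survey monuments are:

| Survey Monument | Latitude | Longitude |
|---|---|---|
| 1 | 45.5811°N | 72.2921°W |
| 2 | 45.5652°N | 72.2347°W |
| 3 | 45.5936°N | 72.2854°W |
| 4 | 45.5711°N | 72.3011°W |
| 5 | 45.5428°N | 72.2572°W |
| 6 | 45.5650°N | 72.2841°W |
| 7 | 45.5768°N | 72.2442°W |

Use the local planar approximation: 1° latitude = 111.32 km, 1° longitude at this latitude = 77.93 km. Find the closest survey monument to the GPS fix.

Distances from 45.5767°N, 72.2655°W:
1: 2.1300 km
2: 2.7203 km
3: 2.4381 km
4: 2.8435 km
5: 3.8288 km
6: 1.9487 km
7: 1.6599 km
Minimum: 7 at 1.6599 km.

7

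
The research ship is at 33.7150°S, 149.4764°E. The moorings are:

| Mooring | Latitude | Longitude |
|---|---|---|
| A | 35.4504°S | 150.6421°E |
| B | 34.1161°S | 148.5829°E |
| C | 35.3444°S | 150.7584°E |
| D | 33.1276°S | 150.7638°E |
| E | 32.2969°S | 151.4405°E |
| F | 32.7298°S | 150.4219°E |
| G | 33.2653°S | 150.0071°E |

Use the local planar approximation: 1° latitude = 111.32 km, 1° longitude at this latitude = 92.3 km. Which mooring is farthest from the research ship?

Distances from 33.7150°S, 149.4764°E:
A: 221.1263 km
B: 93.7815 km
C: 216.5689 km
D: 135.6305 km
E: 240.3861 km
F: 140.1572 km
G: 70.0390 km
Maximum: E at 240.3861 km.

E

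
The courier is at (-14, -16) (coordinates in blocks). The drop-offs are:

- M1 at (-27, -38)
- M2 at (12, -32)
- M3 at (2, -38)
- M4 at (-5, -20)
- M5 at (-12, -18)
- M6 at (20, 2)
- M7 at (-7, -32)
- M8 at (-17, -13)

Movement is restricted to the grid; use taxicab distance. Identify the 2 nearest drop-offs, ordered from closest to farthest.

Distances from (-14, -16):
M1: 35 blocks
M2: 42 blocks
M3: 38 blocks
M4: 13 blocks
M5: 4 blocks
M6: 52 blocks
M7: 23 blocks
M8: 6 blocks
Sorted: M5 (4 blocks) < M8 (6 blocks) < M4 (13 blocks) < M7 (23 blocks) < …

M5, M8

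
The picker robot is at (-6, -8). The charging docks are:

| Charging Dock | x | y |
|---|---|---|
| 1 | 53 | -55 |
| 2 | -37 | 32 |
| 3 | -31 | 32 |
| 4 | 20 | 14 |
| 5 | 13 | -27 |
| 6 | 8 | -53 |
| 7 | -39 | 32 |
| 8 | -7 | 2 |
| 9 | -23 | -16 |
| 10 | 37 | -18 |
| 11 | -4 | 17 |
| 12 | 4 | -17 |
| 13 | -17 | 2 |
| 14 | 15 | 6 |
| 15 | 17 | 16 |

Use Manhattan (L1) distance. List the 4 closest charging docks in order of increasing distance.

8, 12, 13, 9

Distances from (-6, -8):
1: |59| + |-47| = 59 + 47 = 106
2: |-31| + |40| = 31 + 40 = 71
3: |-25| + |40| = 25 + 40 = 65
4: |26| + |22| = 26 + 22 = 48
5: |19| + |-19| = 19 + 19 = 38
6: |14| + |-45| = 14 + 45 = 59
7: |-33| + |40| = 33 + 40 = 73
8: |-1| + |10| = 1 + 10 = 11
9: |-17| + |-8| = 17 + 8 = 25
10: |43| + |-10| = 43 + 10 = 53
11: |2| + |25| = 2 + 25 = 27
12: |10| + |-9| = 10 + 9 = 19
13: |-11| + |10| = 11 + 10 = 21
14: |21| + |14| = 21 + 14 = 35
15: |23| + |24| = 23 + 24 = 47
Sorted: 8 (11) < 12 (19) < 13 (21) < 9 (25) < 11 (27) < 14 (35) < …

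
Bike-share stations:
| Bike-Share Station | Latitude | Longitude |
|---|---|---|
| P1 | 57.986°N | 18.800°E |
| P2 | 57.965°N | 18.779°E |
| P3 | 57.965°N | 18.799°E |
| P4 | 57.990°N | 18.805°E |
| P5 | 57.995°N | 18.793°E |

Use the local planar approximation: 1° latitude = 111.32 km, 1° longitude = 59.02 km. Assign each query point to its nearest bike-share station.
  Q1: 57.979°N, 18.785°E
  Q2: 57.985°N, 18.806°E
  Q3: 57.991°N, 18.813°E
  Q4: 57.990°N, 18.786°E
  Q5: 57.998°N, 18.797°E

Q1 at 57.979°N, 18.785°E:
  P1: 1.179 km
  P2: 1.598 km
  P3: 1.764 km
  P4: 1.701 km
  P5: 1.843 km
  → nearest: P1 (1.179 km)
Q2 at 57.985°N, 18.806°E:
  P1: 0.371 km
  P2: 2.738 km
  P3: 2.264 km
  P4: 0.560 km
  P5: 1.352 km
  → nearest: P1 (0.371 km)
Q3 at 57.991°N, 18.813°E:
  P1: 0.948 km
  P2: 3.522 km
  P3: 3.010 km
  P4: 0.485 km
  P5: 1.262 km
  → nearest: P4 (0.485 km)
Q4 at 57.990°N, 18.786°E:
  P1: 0.939 km
  P2: 2.813 km
  P3: 2.887 km
  P4: 1.121 km
  P5: 0.693 km
  → nearest: P5 (0.693 km)
Q5 at 57.998°N, 18.797°E:
  P1: 1.348 km
  P2: 3.824 km
  P3: 3.675 km
  P4: 1.008 km
  P5: 0.409 km
  → nearest: P5 (0.409 km)

Q1→P1; Q2→P1; Q3→P4; Q4→P5; Q5→P5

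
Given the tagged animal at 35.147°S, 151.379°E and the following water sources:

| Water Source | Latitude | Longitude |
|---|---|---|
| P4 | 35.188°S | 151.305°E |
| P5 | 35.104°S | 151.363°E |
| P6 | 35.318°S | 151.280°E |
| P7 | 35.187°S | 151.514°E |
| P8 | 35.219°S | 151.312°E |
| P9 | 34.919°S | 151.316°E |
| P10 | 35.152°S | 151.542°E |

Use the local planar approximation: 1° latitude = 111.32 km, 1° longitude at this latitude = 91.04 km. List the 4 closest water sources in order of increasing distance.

P5, P4, P8, P7

Distances from 35.147°S, 151.379°E:
P4: √((-0.041·111.32)² + (-0.074·91.04)²) = √(20.83119 + 45.38663) = 8.137 km
P5: √((0.043·111.32)² + (-0.016·91.04)²) = √(22.91307 + 2.12180) = 5.003 km
P6: √((-0.171·111.32)² + (-0.099·91.04)²) = √(362.35864 + 81.23345) = 21.062 km
P7: √((-0.040·111.32)² + (0.135·91.04)²) = √(19.82743 + 151.05393) = 13.072 km
P8: √((-0.072·111.32)² + (-0.067·91.04)²) = √(64.24087 + 37.20610) = 10.072 km
P9: √((0.228·111.32)² + (-0.063·91.04)²) = √(644.19313 + 32.89619) = 26.021 km
P10: √((-0.005·111.32)² + (0.163·91.04)²) = √(0.30980 + 220.21135) = 14.850 km
Sorted: P5 (5.003 km) < P4 (8.137 km) < P8 (10.072 km) < P7 (13.072 km) < P10 (14.850 km) < P6 (21.062 km) < …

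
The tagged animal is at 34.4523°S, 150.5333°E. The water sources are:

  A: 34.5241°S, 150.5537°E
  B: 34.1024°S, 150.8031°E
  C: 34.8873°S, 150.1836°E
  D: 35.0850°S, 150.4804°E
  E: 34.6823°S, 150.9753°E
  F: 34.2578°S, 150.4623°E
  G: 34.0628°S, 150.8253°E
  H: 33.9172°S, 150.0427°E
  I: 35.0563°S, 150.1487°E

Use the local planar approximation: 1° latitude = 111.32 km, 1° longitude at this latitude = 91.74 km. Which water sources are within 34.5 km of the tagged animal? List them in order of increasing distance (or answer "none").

Distances from 34.4523°S, 150.5333°E:
A: √((-0.0718·111.32)² + (0.0204·91.74)²) = √(63.884468 + 3.502497) = 8.2090 km
B: √((0.3499·111.32)² + (0.2698·91.74)²) = √(1517.170118 + 612.634376) = 46.1498 km
C: √((-0.4350·111.32)² + (-0.3497·91.74)²) = √(2344.903146 + 1029.221231) = 58.0872 km
D: √((-0.6327·111.32)² + (-0.0529·91.74)²) = √(4960.689726 + 23.552055) = 70.5992 km
E: √((-0.2300·111.32)² + (0.4420·91.74)²) = √(655.544333 + 1644.227889) = 47.9559 km
F: √((0.1945·111.32)² + (-0.0710·91.74)²) = √(468.797845 + 42.426203) = 22.6103 km
G: √((0.3895·111.32)² + (0.2920·91.74)²) = √(1880.015022 + 717.601230) = 50.9668 km
H: √((0.5351·111.32)² + (-0.4906·91.74)²) = √(3548.267042 + 2025.688018) = 74.6589 km
I: √((-0.6040·111.32)² + (-0.3846·91.74)²) = √(4520.851822 + 1244.904485) = 75.9326 km
Threshold 34.5 km: A (8.2090 km), F (22.6103 km) are within range.

A, F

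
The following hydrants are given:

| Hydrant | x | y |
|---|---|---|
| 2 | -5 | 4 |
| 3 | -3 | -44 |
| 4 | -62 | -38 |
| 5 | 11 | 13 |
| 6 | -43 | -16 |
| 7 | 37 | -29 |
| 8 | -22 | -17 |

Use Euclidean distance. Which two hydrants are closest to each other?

Pairwise distances:
2–3: √((2)² + (-48)²) = √(4.000 + 2304.000) = 48.0
2–4: √((-57)² + (-42)²) = √(3249.000 + 1764.000) = 70.8
2–5: √((16)² + (9)²) = √(256.000 + 81.000) = 18.4
2–6: √((-38)² + (-20)²) = √(1444.000 + 400.000) = 42.9
2–7: √((42)² + (-33)²) = √(1764.000 + 1089.000) = 53.4
2–8: √((-17)² + (-21)²) = √(289.000 + 441.000) = 27.0
3–4: √((-59)² + (6)²) = √(3481.000 + 36.000) = 59.3
3–5: √((14)² + (57)²) = √(196.000 + 3249.000) = 58.7
3–6: √((-40)² + (28)²) = √(1600.000 + 784.000) = 48.8
3–7: √((40)² + (15)²) = √(1600.000 + 225.000) = 42.7
3–8: √((-19)² + (27)²) = √(361.000 + 729.000) = 33.0
4–5: √((73)² + (51)²) = √(5329.000 + 2601.000) = 89.1
4–6: √((19)² + (22)²) = √(361.000 + 484.000) = 29.1
4–7: √((99)² + (9)²) = √(9801.000 + 81.000) = 99.4
4–8: √((40)² + (21)²) = √(1600.000 + 441.000) = 45.2
5–6: √((-54)² + (-29)²) = √(2916.000 + 841.000) = 61.3
5–7: √((26)² + (-42)²) = √(676.000 + 1764.000) = 49.4
5–8: √((-33)² + (-30)²) = √(1089.000 + 900.000) = 44.6
6–7: √((80)² + (-13)²) = √(6400.000 + 169.000) = 81.0
6–8: √((21)² + (-1)²) = √(441.000 + 1.000) = 21.0
7–8: √((-59)² + (12)²) = √(3481.000 + 144.000) = 60.2
Closest pair: 2–5 at 18.4.

2 and 5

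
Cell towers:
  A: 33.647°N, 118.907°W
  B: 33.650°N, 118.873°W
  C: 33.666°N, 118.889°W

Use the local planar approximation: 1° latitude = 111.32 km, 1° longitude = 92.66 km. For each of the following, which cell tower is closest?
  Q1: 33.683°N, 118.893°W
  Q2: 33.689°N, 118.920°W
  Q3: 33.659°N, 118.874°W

Q1 at 33.683°N, 118.893°W:
  A: √((-0.036·111.32)² + (-0.014·92.66)²) = √(16.06022 + 1.68283) = 4.212 km
  B: √((-0.033·111.32)² + (0.020·92.66)²) = √(13.49504 + 3.43435) = 4.115 km
  C: √((-0.017·111.32)² + (0.004·92.66)²) = √(3.58133 + 0.13737) = 1.928 km
  → nearest: C (1.928 km)
Q2 at 33.689°N, 118.920°W:
  A: √((-0.042·111.32)² + (0.013·92.66)²) = √(21.85974 + 1.45101) = 4.828 km
  B: √((-0.039·111.32)² + (0.047·92.66)²) = √(18.84845 + 18.96620) = 6.149 km
  C: √((-0.023·111.32)² + (0.031·92.66)²) = √(6.55544 + 8.25103) = 3.848 km
  → nearest: C (3.848 km)
Q3 at 33.659°N, 118.874°W:
  A: √((-0.012·111.32)² + (-0.033·92.66)²) = √(1.78447 + 9.35002) = 3.337 km
  B: √((-0.009·111.32)² + (0.001·92.66)²) = √(1.00376 + 0.00859) = 1.006 km
  C: √((0.007·111.32)² + (-0.015·92.66)²) = √(0.60721 + 1.93182) = 1.593 km
  → nearest: B (1.006 km)

Q1→C; Q2→C; Q3→B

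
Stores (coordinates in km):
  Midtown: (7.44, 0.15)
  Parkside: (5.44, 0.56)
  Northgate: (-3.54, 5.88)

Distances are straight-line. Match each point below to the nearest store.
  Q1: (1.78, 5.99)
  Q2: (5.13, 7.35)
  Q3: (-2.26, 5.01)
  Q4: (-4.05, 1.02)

Q1 at (1.78, 5.99):
  Midtown: √((5.66)² + (-5.84)²) = √(32.0356 + 34.1056) = 8.13 km
  Parkside: √((3.66)² + (-5.43)²) = √(13.3956 + 29.4849) = 6.55 km
  Northgate: √((-5.32)² + (-0.11)²) = √(28.3024 + 0.0121) = 5.32 km
  → nearest: Northgate (5.32 km)
Q2 at (5.13, 7.35):
  Midtown: √((2.31)² + (-7.20)²) = √(5.3361 + 51.8400) = 7.56 km
  Parkside: √((0.31)² + (-6.79)²) = √(0.0961 + 46.1041) = 6.80 km
  Northgate: √((-8.67)² + (-1.47)²) = √(75.1689 + 2.1609) = 8.79 km
  → nearest: Parkside (6.80 km)
Q3 at (-2.26, 5.01):
  Midtown: √((9.70)² + (-4.86)²) = √(94.0900 + 23.6196) = 10.85 km
  Parkside: √((7.70)² + (-4.45)²) = √(59.2900 + 19.8025) = 8.89 km
  Northgate: √((-1.28)² + (0.87)²) = √(1.6384 + 0.7569) = 1.55 km
  → nearest: Northgate (1.55 km)
Q4 at (-4.05, 1.02):
  Midtown: √((11.49)² + (-0.87)²) = √(132.0201 + 0.7569) = 11.52 km
  Parkside: √((9.49)² + (-0.46)²) = √(90.0601 + 0.2116) = 9.50 km
  Northgate: √((0.51)² + (4.86)²) = √(0.2601 + 23.6196) = 4.89 km
  → nearest: Northgate (4.89 km)

Q1→Northgate; Q2→Parkside; Q3→Northgate; Q4→Northgate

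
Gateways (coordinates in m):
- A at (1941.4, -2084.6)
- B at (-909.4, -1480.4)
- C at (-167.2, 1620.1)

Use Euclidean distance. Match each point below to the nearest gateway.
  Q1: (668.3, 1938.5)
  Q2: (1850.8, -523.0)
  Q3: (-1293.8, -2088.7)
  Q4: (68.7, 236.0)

Q1→C; Q2→A; Q3→B; Q4→C

Q1 at (668.3, 1938.5):
  A: √((1273.1)² + (-4023.1)²) = √(1620783.610 + 16185333.610) = 4219.7 m
  B: √((-1577.7)² + (-3418.9)²) = √(2489137.290 + 11688877.210) = 3765.4 m
  C: √((-835.5)² + (-318.4)²) = √(698060.250 + 101378.560) = 894.1 m
  → nearest: C (894.1 m)
Q2 at (1850.8, -523.0):
  A: √((90.6)² + (-1561.6)²) = √(8208.360 + 2438594.560) = 1564.2 m
  B: √((-2760.2)² + (-957.4)²) = √(7618704.040 + 916614.760) = 2921.5 m
  C: √((-2018.0)² + (2143.1)²) = √(4072324.000 + 4592877.610) = 2943.7 m
  → nearest: A (1564.2 m)
Q3 at (-1293.8, -2088.7):
  A: √((3235.2)² + (4.1)²) = √(10466519.040 + 16.810) = 3235.2 m
  B: √((384.4)² + (608.3)²) = √(147763.360 + 370028.890) = 719.6 m
  C: √((1126.6)² + (3708.8)²) = √(1269227.560 + 13755197.440) = 3876.1 m
  → nearest: B (719.6 m)
Q4 at (68.7, 236.0):
  A: √((1872.7)² + (-2320.6)²) = √(3507005.290 + 5385184.360) = 2982.0 m
  B: √((-978.1)² + (-1716.4)²) = √(956679.610 + 2946028.960) = 1975.5 m
  C: √((-235.9)² + (1384.1)²) = √(55648.810 + 1915732.810) = 1404.1 m
  → nearest: C (1404.1 m)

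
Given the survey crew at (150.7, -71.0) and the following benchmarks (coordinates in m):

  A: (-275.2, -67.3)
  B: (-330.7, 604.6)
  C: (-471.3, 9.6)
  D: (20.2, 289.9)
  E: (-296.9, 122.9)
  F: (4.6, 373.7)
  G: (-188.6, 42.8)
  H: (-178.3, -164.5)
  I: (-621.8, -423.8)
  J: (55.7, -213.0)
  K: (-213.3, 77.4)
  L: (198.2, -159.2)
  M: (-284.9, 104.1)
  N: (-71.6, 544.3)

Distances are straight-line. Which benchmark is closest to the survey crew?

Distances from (150.7, -71.0):
A: √((-425.9)² + (3.7)²) = √(181390.810 + 13.690) = 425.9 m
B: √((-481.4)² + (675.6)²) = √(231745.960 + 456435.360) = 829.6 m
C: √((-622.0)² + (80.6)²) = √(386884.000 + 6496.360) = 627.2 m
D: √((-130.5)² + (360.9)²) = √(17030.250 + 130248.810) = 383.8 m
E: √((-447.6)² + (193.9)²) = √(200345.760 + 37597.210) = 487.8 m
F: √((-146.1)² + (444.7)²) = √(21345.210 + 197758.090) = 468.1 m
G: √((-339.3)² + (113.8)²) = √(115124.490 + 12950.440) = 357.9 m
H: √((-329.0)² + (-93.5)²) = √(108241.000 + 8742.250) = 342.0 m
I: √((-772.5)² + (-352.8)²) = √(596756.250 + 124467.840) = 849.2 m
J: √((-95.0)² + (-142.0)²) = √(9025.000 + 20164.000) = 170.8 m
K: √((-364.0)² + (148.4)²) = √(132496.000 + 22022.560) = 393.1 m
L: √((47.5)² + (-88.2)²) = √(2256.250 + 7779.240) = 100.2 m
M: √((-435.6)² + (175.1)²) = √(189747.360 + 30660.010) = 469.5 m
N: √((-222.3)² + (615.3)²) = √(49417.290 + 378594.090) = 654.2 m
Minimum: L at 100.2 m.

L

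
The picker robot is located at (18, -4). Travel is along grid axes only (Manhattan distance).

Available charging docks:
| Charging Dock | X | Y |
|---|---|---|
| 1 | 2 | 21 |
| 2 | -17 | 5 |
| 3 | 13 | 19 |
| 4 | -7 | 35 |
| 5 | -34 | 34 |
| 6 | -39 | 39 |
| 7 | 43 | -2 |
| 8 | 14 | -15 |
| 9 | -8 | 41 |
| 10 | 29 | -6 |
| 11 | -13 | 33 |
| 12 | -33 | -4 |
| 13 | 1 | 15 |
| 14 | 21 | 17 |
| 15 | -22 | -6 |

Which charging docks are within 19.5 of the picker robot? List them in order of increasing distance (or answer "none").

10, 8

Distances from (18, -4):
1: |-16| + |25| = 16 + 25 = 41
2: |-35| + |9| = 35 + 9 = 44
3: |-5| + |23| = 5 + 23 = 28
4: |-25| + |39| = 25 + 39 = 64
5: |-52| + |38| = 52 + 38 = 90
6: |-57| + |43| = 57 + 43 = 100
7: |25| + |2| = 25 + 2 = 27
8: |-4| + |-11| = 4 + 11 = 15
9: |-26| + |45| = 26 + 45 = 71
10: |11| + |-2| = 11 + 2 = 13
11: |-31| + |37| = 31 + 37 = 68
12: |-51| + |0| = 51 + 0 = 51
13: |-17| + |19| = 17 + 19 = 36
14: |3| + |21| = 3 + 21 = 24
15: |-40| + |-2| = 40 + 2 = 42
Threshold 19.5: 10 (13), 8 (15) are within range.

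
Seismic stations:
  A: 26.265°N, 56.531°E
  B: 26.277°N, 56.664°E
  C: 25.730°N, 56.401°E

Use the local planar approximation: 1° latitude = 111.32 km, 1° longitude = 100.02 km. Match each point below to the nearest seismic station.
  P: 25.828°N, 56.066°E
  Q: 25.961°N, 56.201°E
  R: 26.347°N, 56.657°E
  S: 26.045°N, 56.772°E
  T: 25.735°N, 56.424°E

P→C; Q→C; R→B; S→B; T→C

P at 25.828°N, 56.066°E:
  A: √((0.437·111.32)² + (0.465·100.02)²) = √(2366.51504 + 2163.11499) = 67.303 km
  B: √((0.449·111.32)² + (0.598·100.02)²) = √(2498.26830 + 3577.47056) = 77.947 km
  C: √((-0.098·111.32)² + (0.335·100.02)²) = √(119.01414 + 1122.69894) = 35.238 km
  → nearest: C (35.238 km)
Q at 25.961°N, 56.201°E:
  A: √((0.304·111.32)² + (0.330·100.02)²) = √(1145.23223 + 1089.43564) = 47.272 km
  B: √((0.316·111.32)² + (0.463·100.02)²) = √(1237.42977 + 2144.54756) = 58.155 km
  C: √((-0.231·111.32)² + (0.200·100.02)²) = √(661.25711 + 400.16002) = 32.579 km
  → nearest: C (32.579 km)
R at 26.347°N, 56.657°E:
  A: √((-0.082·111.32)² + (-0.126·100.02)²) = √(83.32477 + 158.82351) = 15.561 km
  B: √((-0.070·111.32)² + (0.007·100.02)²) = √(60.72150 + 0.49020) = 7.824 km
  C: √((-0.617·111.32)² + (-0.256·100.02)²) = √(4717.55230 + 655.62217) = 73.302 km
  → nearest: B (7.824 km)
S at 26.045°N, 56.772°E:
  A: √((0.220·111.32)² + (-0.241·100.02)²) = √(599.77969 + 581.04235) = 34.363 km
  B: √((0.232·111.32)² + (-0.108·100.02)²) = √(666.99467 + 116.68666) = 27.994 km
  C: √((-0.315·111.32)² + (-0.371·100.02)²) = √(1229.61033 + 1376.96062) = 51.055 km
  → nearest: B (27.994 km)
T at 25.735°N, 56.424°E:
  A: √((0.530·111.32)² + (0.107·100.02)²) = √(3480.95280 + 114.53580) = 59.962 km
  B: √((0.542·111.32)² + (0.240·100.02)²) = √(3640.36532 + 576.23042) = 64.935 km
  C: √((-0.005·111.32)² + (-0.023·100.02)²) = √(0.30980 + 5.29212) = 2.367 km
  → nearest: C (2.367 km)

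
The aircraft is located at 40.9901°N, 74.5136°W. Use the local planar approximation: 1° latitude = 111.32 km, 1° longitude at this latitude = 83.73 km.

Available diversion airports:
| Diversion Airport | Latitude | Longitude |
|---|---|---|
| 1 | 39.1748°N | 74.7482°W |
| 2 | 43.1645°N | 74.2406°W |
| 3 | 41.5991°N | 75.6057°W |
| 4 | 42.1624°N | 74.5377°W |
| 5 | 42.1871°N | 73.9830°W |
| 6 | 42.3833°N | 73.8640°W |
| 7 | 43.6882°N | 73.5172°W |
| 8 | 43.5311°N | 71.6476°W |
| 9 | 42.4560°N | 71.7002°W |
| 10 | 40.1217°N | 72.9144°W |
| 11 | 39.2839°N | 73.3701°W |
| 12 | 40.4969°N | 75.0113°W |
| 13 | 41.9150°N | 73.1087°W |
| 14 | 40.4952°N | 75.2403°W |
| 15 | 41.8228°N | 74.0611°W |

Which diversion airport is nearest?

Distances from 40.9901°N, 74.5136°W:
1: 203.0317 km
2: 243.1311 km
3: 113.8313 km
4: 130.5160 km
5: 140.4612 km
6: 164.3521 km
7: 311.7242 km
8: 370.9418 km
9: 286.5665 km
10: 165.1503 km
11: 212.7020 km
12: 68.9270 km
13: 156.3269 km
14: 82.0821 km
15: 100.1402 km
Minimum: 12 at 68.9270 km.

12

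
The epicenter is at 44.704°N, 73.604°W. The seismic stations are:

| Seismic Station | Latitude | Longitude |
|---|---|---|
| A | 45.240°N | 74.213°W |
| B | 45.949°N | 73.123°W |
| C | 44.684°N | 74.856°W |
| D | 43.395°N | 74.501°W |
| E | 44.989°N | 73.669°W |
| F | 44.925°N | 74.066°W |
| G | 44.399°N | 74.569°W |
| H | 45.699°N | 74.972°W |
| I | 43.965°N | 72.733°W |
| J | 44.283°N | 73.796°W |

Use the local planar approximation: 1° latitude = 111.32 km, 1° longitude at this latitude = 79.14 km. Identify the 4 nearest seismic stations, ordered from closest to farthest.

E, F, J, A

Distances from 44.704°N, 73.604°W:
A: 76.701 km
B: 143.726 km
C: 99.108 km
D: 162.090 km
E: 32.141 km
F: 44.069 km
G: 83.577 km
H: 154.886 km
I: 107.327 km
J: 49.267 km
Sorted: E (32.141 km) < F (44.069 km) < J (49.267 km) < A (76.701 km) < G (83.577 km) < C (99.108 km) < …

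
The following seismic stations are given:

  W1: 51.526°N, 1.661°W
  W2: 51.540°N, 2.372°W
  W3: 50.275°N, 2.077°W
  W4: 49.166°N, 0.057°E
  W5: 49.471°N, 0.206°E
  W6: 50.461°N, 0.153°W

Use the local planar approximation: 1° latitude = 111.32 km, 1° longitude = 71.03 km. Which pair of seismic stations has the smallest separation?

Pairwise distances:
W1–W2: 50.526 km
W1–W3: 142.362 km
W1–W4: 289.673 km
W1–W5: 264.421 km
W1–W6: 159.777 km
W2–W3: 142.370 km
W2–W4: 315.607 km
W2–W5: 294.243 km
W2–W6: 198.167 km
W3–W4: 195.491 km
W3–W5: 185.221 km
W3–W6: 138.221 km
W4–W5: 35.564 km
W4–W6: 144.929 km
W5–W6: 113.118 km
Closest pair: W4–W5 at 35.564 km.

W4 and W5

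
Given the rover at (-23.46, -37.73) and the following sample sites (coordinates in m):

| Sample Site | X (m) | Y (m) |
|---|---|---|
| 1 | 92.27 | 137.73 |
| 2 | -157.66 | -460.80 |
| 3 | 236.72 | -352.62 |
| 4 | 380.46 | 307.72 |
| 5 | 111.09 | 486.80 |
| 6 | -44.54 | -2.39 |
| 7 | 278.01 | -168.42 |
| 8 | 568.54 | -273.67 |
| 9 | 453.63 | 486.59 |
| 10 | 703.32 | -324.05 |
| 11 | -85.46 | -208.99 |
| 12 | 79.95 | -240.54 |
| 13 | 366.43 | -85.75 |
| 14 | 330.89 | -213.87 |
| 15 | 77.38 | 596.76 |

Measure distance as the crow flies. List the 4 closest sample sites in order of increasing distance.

6, 11, 1, 12

Distances from (-23.46, -37.73):
1: √((115.73)² + (175.46)²) = √(13393.4329 + 30786.2116) = 210.19 m
2: √((-134.20)² + (-423.07)²) = √(18009.6400 + 178988.2249) = 443.84 m
3: √((260.18)² + (-314.89)²) = √(67693.6324 + 99155.7121) = 408.47 m
4: √((403.92)² + (345.45)²) = √(163151.3664 + 119335.7025) = 531.50 m
5: √((134.55)² + (524.53)²) = √(18103.7025 + 275131.7209) = 541.51 m
6: √((-21.08)² + (35.34)²) = √(444.3664 + 1248.9156) = 41.15 m
7: √((301.47)² + (-130.69)²) = √(90884.1609 + 17079.8761) = 328.58 m
8: √((592.00)² + (-235.94)²) = √(350464.0000 + 55667.6836) = 637.28 m
9: √((477.09)² + (524.32)²) = √(227614.8681 + 274911.4624) = 708.89 m
10: √((726.78)² + (-286.32)²) = √(528209.1684 + 81979.1424) = 781.15 m
11: √((-62.00)² + (-171.26)²) = √(3844.0000 + 29329.9876) = 182.14 m
12: √((103.41)² + (-202.81)²) = √(10693.6281 + 41131.8961) = 227.65 m
13: √((389.89)² + (-48.02)²) = √(152014.2121 + 2305.9204) = 392.84 m
14: √((354.35)² + (-176.14)²) = √(125563.9225 + 31025.2996) = 395.71 m
15: √((100.84)² + (634.49)²) = √(10168.7056 + 402577.5601) = 642.45 m
Sorted: 6 (41.15 m) < 11 (182.14 m) < 1 (210.19 m) < 12 (227.65 m) < 7 (328.58 m) < 13 (392.84 m) < …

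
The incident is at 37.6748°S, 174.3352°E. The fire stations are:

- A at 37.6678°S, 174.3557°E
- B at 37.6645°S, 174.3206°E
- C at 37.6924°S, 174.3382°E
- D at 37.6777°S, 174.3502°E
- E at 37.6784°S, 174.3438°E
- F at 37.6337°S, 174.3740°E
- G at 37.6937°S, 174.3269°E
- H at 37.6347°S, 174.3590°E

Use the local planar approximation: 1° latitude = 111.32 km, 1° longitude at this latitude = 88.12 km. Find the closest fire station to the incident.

Distances from 37.6748°S, 174.3352°E:
A: √((0.0070·111.32)² + (0.0205·88.12)²) = √(0.607215 + 3.263298) = 1.9674 km
B: √((0.0103·111.32)² + (-0.0146·88.12)²) = √(1.314682 + 1.655216) = 1.7233 km
C: √((-0.0176·111.32)² + (0.0030·88.12)²) = √(3.838590 + 0.069886) = 1.9770 km
D: √((-0.0029·111.32)² + (0.0150·88.12)²) = √(0.104218 + 1.747155) = 1.3607 km
E: √((-0.0036·111.32)² + (0.0086·88.12)²) = √(0.160602 + 0.574309) = 0.8573 km
F: √((0.0411·111.32)² + (0.0388·88.12)²) = √(20.932931 + 11.689944) = 5.7116 km
G: √((-0.0189·111.32)² + (-0.0083·88.12)²) = √(4.426597 + 0.534940) = 2.2275 km
H: √((0.0401·111.32)² + (0.0238·88.12)²) = √(19.926689 + 4.398483) = 4.9321 km
Minimum: E at 0.8573 km.

E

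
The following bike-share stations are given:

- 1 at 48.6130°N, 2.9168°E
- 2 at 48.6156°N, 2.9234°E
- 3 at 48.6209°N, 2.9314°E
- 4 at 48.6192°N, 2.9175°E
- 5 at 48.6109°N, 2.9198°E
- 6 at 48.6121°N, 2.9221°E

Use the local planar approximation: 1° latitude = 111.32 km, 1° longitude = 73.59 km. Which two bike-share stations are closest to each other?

5 and 6

Pairwise distances:
1–2: 0.5654 km
1–3: 1.3884 km
1–4: 0.6921 km
1–5: 0.3215 km
1–6: 0.4027 km
2–3: 0.8335 km
2–4: 0.5909 km
2–5: 0.5865 km
2–6: 0.4012 km
3–4: 1.0403 km
3–5: 1.4028 km
3–6: 1.1950 km
4–5: 0.9393 km
4–6: 0.8598 km
5–6: 0.2156 km
Closest pair: 5–6 at 0.2156 km.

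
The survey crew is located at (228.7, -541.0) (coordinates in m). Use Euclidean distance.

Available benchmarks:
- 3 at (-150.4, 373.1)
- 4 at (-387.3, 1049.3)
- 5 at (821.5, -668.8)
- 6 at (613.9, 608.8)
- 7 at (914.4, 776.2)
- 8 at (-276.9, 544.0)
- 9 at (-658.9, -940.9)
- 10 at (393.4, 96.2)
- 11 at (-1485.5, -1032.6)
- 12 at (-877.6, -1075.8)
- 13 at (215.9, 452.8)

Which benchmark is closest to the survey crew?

5

Distances from (228.7, -541.0):
3: √((-379.1)² + (914.1)²) = √(143716.810 + 835578.810) = 989.6 m
4: √((-616.0)² + (1590.3)²) = √(379456.000 + 2529054.090) = 1705.4 m
5: √((592.8)² + (-127.8)²) = √(351411.840 + 16332.840) = 606.4 m
6: √((385.2)² + (1149.8)²) = √(148379.040 + 1322040.040) = 1212.6 m
7: √((685.7)² + (1317.2)²) = √(470184.490 + 1735015.840) = 1485.0 m
8: √((-505.6)² + (1085.0)²) = √(255631.360 + 1177225.000) = 1197.0 m
9: √((-887.6)² + (-399.9)²) = √(787833.760 + 159920.010) = 973.5 m
10: √((164.7)² + (637.2)²) = √(27126.090 + 406023.840) = 658.1 m
11: √((-1714.2)² + (-491.6)²) = √(2938481.640 + 241670.560) = 1783.3 m
12: √((-1106.3)² + (-534.8)²) = √(1223899.690 + 286011.040) = 1228.8 m
13: √((-12.8)² + (993.8)²) = √(163.840 + 987638.440) = 993.9 m
Minimum: 5 at 606.4 m.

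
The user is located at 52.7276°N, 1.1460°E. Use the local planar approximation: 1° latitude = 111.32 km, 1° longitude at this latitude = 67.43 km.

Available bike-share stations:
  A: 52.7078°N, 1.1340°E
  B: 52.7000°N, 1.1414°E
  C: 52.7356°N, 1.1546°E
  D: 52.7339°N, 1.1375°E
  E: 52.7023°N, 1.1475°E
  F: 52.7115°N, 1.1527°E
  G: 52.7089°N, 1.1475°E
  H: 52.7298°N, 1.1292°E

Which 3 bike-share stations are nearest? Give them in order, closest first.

D, C, H

Distances from 52.7276°N, 1.1460°E:
A: √((-0.0198·111.32)² + (-0.0120·67.43)²) = √(4.858216 + 0.654740) = 2.3480 km
B: √((-0.0276·111.32)² + (-0.0046·67.43)²) = √(9.439838 + 0.096210) = 3.0880 km
C: √((0.0080·111.32)² + (0.0086·67.43)²) = √(0.793097 + 0.336282) = 1.0627 km
D: √((0.0063·111.32)² + (-0.0085·67.43)²) = √(0.491844 + 0.328507) = 0.9057 km
E: √((-0.0253·111.32)² + (0.0015·67.43)²) = √(7.932086 + 0.010230) = 2.8182 km
F: √((-0.0161·111.32)² + (0.0067·67.43)²) = √(3.212167 + 0.204106) = 1.8483 km
G: √((-0.0187·111.32)² + (0.0015·67.43)²) = √(4.333408 + 0.010230) = 2.0841 km
H: √((0.0022·111.32)² + (-0.0168·67.43)²) = √(0.059978 + 1.283290) = 1.1590 km
Sorted: D (0.9057 km) < C (1.0627 km) < H (1.1590 km) < F (1.8483 km) < G (2.0841 km) < …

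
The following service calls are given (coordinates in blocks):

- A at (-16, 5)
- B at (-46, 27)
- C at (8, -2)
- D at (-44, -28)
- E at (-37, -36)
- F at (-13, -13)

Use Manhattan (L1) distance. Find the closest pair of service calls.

D and E

Pairwise distances:
A–B: 52 blocks
A–C: 31 blocks
A–D: 61 blocks
A–E: 62 blocks
A–F: 21 blocks
B–C: 83 blocks
B–D: 57 blocks
B–E: 72 blocks
B–F: 73 blocks
C–D: 78 blocks
C–E: 79 blocks
C–F: 32 blocks
D–E: 15 blocks
D–F: 46 blocks
E–F: 47 blocks
Closest pair: D–E at 15 blocks.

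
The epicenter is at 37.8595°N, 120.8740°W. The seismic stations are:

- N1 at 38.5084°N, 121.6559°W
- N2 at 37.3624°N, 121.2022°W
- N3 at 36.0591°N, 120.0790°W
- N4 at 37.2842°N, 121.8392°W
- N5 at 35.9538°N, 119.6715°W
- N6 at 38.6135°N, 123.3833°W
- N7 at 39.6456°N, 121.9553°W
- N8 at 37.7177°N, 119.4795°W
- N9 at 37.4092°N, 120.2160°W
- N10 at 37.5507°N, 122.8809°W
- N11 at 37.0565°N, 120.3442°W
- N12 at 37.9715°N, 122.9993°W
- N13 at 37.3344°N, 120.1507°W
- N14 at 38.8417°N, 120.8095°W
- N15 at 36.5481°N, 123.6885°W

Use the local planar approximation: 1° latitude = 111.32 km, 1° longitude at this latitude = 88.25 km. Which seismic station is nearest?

Distances from 37.8595°N, 120.8740°W:
N1: 99.8967 km
N2: 62.4588 km
N3: 212.3456 km
N4: 106.5686 km
N5: 237.2046 km
N6: 236.8192 km
N7: 220.5419 km
N8: 124.0729 km
N9: 76.7118 km
N10: 180.4141 km
N11: 100.8790 km
N12: 187.9717 km
N13: 86.5524 km
N14: 109.4866 km
N15: 288.1043 km
Minimum: N2 at 62.4588 km.

N2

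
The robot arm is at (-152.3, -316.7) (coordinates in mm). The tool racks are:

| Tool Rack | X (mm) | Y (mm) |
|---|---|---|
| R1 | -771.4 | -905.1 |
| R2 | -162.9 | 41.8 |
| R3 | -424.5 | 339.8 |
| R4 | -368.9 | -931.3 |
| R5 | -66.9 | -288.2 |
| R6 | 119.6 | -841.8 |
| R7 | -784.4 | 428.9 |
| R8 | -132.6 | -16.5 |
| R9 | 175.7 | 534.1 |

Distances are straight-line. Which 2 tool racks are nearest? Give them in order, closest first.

Distances from (-152.3, -316.7):
R1: 854.1 mm
R2: 358.7 mm
R3: 710.7 mm
R4: 651.7 mm
R5: 90.0 mm
R6: 591.3 mm
R7: 977.5 mm
R8: 300.8 mm
R9: 911.8 mm
Sorted: R5 (90.0 mm) < R8 (300.8 mm) < R2 (358.7 mm) < R6 (591.3 mm) < …

R5, R8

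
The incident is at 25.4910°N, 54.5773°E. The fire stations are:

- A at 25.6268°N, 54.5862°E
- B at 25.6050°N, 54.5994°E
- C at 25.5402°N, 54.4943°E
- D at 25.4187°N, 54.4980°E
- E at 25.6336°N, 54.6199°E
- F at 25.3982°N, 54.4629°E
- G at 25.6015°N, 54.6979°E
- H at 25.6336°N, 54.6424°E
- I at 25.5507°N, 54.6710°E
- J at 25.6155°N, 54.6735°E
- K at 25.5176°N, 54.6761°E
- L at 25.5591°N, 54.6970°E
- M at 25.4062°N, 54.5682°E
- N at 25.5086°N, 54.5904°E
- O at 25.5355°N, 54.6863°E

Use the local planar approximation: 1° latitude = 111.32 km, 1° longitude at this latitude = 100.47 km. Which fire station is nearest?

Distances from 25.4910°N, 54.5773°E:
A: 15.1437 km
B: 12.8833 km
C: 9.9768 km
D: 11.3250 km
E: 16.4411 km
F: 15.4540 km
G: 17.2663 km
H: 17.1689 km
I: 11.5235 km
J: 16.8967 km
K: 10.3587 km
L: 14.2162 km
M: 9.4841 km
N: 2.3603 km
O: 12.0195 km
Minimum: N at 2.3603 km.

N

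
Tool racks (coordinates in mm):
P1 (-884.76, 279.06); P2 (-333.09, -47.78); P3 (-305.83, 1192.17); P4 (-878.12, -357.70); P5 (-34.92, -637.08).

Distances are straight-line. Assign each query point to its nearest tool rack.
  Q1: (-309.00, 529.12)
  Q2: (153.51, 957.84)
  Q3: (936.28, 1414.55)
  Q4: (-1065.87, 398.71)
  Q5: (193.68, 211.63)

Q1→P2; Q2→P3; Q3→P3; Q4→P1; Q5→P2

Q1 at (-309.00, 529.12):
  P1: 627.72 mm
  P2: 577.40 mm
  P3: 663.06 mm
  P4: 1053.73 mm
  P5: 1197.97 mm
  → nearest: P2 (577.40 mm)
Q2 at (153.51, 957.84):
  P1: 1240.46 mm
  P2: 1117.16 mm
  P3: 515.66 mm
  P4: 1671.80 mm
  P5: 1606.01 mm
  → nearest: P3 (515.66 mm)
Q3 at (936.28, 1414.55):
  P1: 2146.05 mm
  P2: 1936.42 mm
  P3: 1261.86 mm
  P4: 2536.32 mm
  P5: 2269.89 mm
  → nearest: P3 (1261.86 mm)
Q4 at (-1065.87, 398.71):
  P1: 217.06 mm
  P2: 858.09 mm
  P3: 1098.74 mm
  P4: 779.36 mm
  P5: 1461.41 mm
  → nearest: P1 (217.06 mm)
Q5 at (193.68, 211.63):
  P1: 1080.55 mm
  P2: 587.18 mm
  P3: 1100.44 mm
  P4: 1213.63 mm
  P5: 878.96 mm
  → nearest: P2 (587.18 mm)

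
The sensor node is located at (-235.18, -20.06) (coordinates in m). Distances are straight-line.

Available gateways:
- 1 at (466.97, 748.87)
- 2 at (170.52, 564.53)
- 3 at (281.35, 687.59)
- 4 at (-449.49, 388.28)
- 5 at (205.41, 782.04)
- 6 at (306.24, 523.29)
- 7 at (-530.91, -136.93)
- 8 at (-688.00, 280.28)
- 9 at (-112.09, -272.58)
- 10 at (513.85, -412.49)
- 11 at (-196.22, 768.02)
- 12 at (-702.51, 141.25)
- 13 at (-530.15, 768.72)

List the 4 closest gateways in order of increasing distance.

9, 7, 4, 12

Distances from (-235.18, -20.06):
1: √((702.15)² + (768.93)²) = √(493014.6225 + 591253.3449) = 1041.28 m
2: √((405.70)² + (584.59)²) = √(164592.4900 + 341745.4681) = 711.57 m
3: √((516.53)² + (707.65)²) = √(266803.2409 + 500768.5225) = 876.11 m
4: √((-214.31)² + (408.34)²) = √(45928.7761 + 166741.5556) = 461.16 m
5: √((440.59)² + (802.10)²) = √(194119.5481 + 643364.4100) = 915.14 m
6: √((541.42)² + (543.35)²) = √(293135.6164 + 295229.2225) = 767.05 m
7: √((-295.73)² + (-116.87)²) = √(87456.2329 + 13658.5969) = 317.99 m
8: √((-452.82)² + (300.34)²) = √(205045.9524 + 90204.1156) = 543.37 m
9: √((123.09)² + (-252.52)²) = √(15151.1481 + 63766.3504) = 280.92 m
10: √((749.03)² + (-392.43)²) = √(561045.9409 + 154001.3049) = 845.60 m
11: √((38.96)² + (788.08)²) = √(1517.8816 + 621070.0864) = 789.04 m
12: √((-467.33)² + (161.31)²) = √(218397.3289 + 26020.9161) = 494.39 m
13: √((-294.97)² + (788.78)²) = √(87007.3009 + 622173.8884) = 842.13 m
Sorted: 9 (280.92 m) < 7 (317.99 m) < 4 (461.16 m) < 12 (494.39 m) < 8 (543.37 m) < 2 (711.57 m) < …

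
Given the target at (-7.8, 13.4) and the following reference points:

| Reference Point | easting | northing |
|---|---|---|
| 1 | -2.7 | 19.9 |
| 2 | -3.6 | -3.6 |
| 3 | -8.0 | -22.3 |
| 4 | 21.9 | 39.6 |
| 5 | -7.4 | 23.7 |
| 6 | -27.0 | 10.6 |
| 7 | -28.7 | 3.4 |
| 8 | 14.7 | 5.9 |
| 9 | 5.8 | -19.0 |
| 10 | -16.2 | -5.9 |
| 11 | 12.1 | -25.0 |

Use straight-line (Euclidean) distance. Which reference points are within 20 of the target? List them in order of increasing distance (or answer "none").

1, 5, 2, 6

Distances from (-7.8, 13.4):
1: √((5.1)² + (6.5)²) = √(26.010 + 42.250) = 8.3
2: √((4.2)² + (-17.0)²) = √(17.640 + 289.000) = 17.5
3: √((-0.2)² + (-35.7)²) = √(0.040 + 1274.490) = 35.7
4: √((29.7)² + (26.2)²) = √(882.090 + 686.440) = 39.6
5: √((0.4)² + (10.3)²) = √(0.160 + 106.090) = 10.3
6: √((-19.2)² + (-2.8)²) = √(368.640 + 7.840) = 19.4
7: √((-20.9)² + (-10.0)²) = √(436.810 + 100.000) = 23.2
8: √((22.5)² + (-7.5)²) = √(506.250 + 56.250) = 23.7
9: √((13.6)² + (-32.4)²) = √(184.960 + 1049.760) = 35.1
10: √((-8.4)² + (-19.3)²) = √(70.560 + 372.490) = 21.0
11: √((19.9)² + (-38.4)²) = √(396.010 + 1474.560) = 43.3
Threshold 20: 1 (8.3), 5 (10.3), 2 (17.5), 6 (19.4) are within range.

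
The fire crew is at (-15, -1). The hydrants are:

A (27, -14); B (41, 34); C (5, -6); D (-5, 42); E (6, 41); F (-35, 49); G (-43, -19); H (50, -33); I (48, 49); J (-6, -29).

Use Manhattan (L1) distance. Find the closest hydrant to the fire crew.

C

Distances from (-15, -1):
A: |42| + |-13| = 42 + 13 = 55
B: |56| + |35| = 56 + 35 = 91
C: |20| + |-5| = 20 + 5 = 25
D: |10| + |43| = 10 + 43 = 53
E: |21| + |42| = 21 + 42 = 63
F: |-20| + |50| = 20 + 50 = 70
G: |-28| + |-18| = 28 + 18 = 46
H: |65| + |-32| = 65 + 32 = 97
I: |63| + |50| = 63 + 50 = 113
J: |9| + |-28| = 9 + 28 = 37
Minimum: C at 25.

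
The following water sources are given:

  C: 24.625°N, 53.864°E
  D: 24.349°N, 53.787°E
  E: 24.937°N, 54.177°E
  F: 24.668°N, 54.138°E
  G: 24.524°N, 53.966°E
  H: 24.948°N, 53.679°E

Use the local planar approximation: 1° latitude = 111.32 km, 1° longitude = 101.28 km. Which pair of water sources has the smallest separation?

Pairwise distances:
C–D: 31.699 km
C–E: 47.024 km
C–F: 28.161 km
C–G: 15.269 km
C–H: 40.545 km
D–E: 76.451 km
D–F: 50.247 km
D–G: 26.612 km
D–H: 67.572 km
E–F: 30.204 km
E–G: 50.699 km
E–H: 50.452 km
F–G: 23.673 km
F–H: 55.970 km
G–H: 55.432 km
Closest pair: C–G at 15.269 km.

C and G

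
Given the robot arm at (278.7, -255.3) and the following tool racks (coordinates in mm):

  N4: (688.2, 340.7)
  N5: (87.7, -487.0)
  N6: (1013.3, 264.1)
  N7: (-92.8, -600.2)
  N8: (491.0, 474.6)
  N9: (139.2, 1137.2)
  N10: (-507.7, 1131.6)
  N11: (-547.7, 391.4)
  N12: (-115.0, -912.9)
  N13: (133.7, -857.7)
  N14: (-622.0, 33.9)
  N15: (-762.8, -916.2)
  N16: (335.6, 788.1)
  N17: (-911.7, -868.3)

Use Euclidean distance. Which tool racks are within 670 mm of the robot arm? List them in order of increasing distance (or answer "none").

Distances from (278.7, -255.3):
N4: √((409.5)² + (596.0)²) = √(167690.250 + 355216.000) = 723.1 mm
N5: √((-191.0)² + (-231.7)²) = √(36481.000 + 53684.890) = 300.3 mm
N6: √((734.6)² + (519.4)²) = √(539637.160 + 269776.360) = 899.7 mm
N7: √((-371.5)² + (-344.9)²) = √(138012.250 + 118956.010) = 506.9 mm
N8: √((212.3)² + (729.9)²) = √(45071.290 + 532754.010) = 760.1 mm
N9: √((-139.5)² + (1392.5)²) = √(19460.250 + 1939056.250) = 1399.5 mm
N10: √((-786.4)² + (1386.9)²) = √(618424.960 + 1923491.610) = 1594.3 mm
N11: √((-826.4)² + (646.7)²) = √(682936.960 + 418220.890) = 1049.4 mm
N12: √((-393.7)² + (-657.6)²) = √(154999.690 + 432437.760) = 766.4 mm
N13: √((-145.0)² + (-602.4)²) = √(21025.000 + 362885.760) = 619.6 mm
N14: √((-900.7)² + (289.2)²) = √(811260.490 + 83636.640) = 946.0 mm
N15: √((-1041.5)² + (-660.9)²) = √(1084722.250 + 436788.810) = 1233.5 mm
N16: √((56.9)² + (1043.4)²) = √(3237.610 + 1088683.560) = 1045.0 mm
N17: √((-1190.4)² + (-613.0)²) = √(1417052.160 + 375769.000) = 1339.0 mm
Threshold 670 mm: N5 (300.3 mm), N7 (506.9 mm), N13 (619.6 mm) are within range.

N5, N7, N13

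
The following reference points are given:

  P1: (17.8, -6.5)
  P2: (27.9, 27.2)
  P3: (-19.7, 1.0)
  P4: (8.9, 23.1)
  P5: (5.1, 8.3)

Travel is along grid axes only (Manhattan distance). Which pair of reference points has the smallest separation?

P4 and P5

Pairwise distances:
P1–P2: |10.1| + |33.7| = 10.1 + 33.7 = 43.8
P1–P3: |-37.5| + |7.5| = 37.5 + 7.5 = 45.0
P1–P4: |-8.9| + |29.6| = 8.9 + 29.6 = 38.5
P1–P5: |-12.7| + |14.8| = 12.7 + 14.8 = 27.5
P2–P3: |-47.6| + |-26.2| = 47.6 + 26.2 = 73.8
P2–P4: |-19.0| + |-4.1| = 19.0 + 4.1 = 23.1
P2–P5: |-22.8| + |-18.9| = 22.8 + 18.9 = 41.7
P3–P4: |28.6| + |22.1| = 28.6 + 22.1 = 50.7
P3–P5: |24.8| + |7.3| = 24.8 + 7.3 = 32.1
P4–P5: |-3.8| + |-14.8| = 3.8 + 14.8 = 18.6
Closest pair: P4–P5 at 18.6.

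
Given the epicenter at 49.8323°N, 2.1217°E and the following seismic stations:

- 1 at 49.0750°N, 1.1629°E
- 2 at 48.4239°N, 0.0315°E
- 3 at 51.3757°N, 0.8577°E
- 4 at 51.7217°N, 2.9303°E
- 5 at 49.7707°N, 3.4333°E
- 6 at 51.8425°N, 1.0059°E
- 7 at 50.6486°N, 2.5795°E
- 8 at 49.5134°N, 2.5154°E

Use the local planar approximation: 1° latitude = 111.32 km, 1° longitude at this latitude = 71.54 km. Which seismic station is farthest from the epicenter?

Distances from 49.8323°N, 2.1217°E:
1: √((-0.7573·111.32)² + (-0.9588·71.54)²) = √(7106.934437 + 4704.938190) = 108.6824 km
2: √((-1.4084·111.32)² + (-2.0902·71.54)²) = √(24580.936683 + 22360.090575) = 216.6588 km
3: √((1.5434·111.32)² + (-1.2640·71.54)²) = √(29519.118684 + 8176.962753) = 194.1548 km
4: √((1.8894·111.32)² + (0.8086·71.54)²) = √(44237.870949 + 3346.303638) = 218.1380 km
5: √((-0.0616·111.32)² + (1.3116·71.54)²) = √(47.022728 + 8804.418702) = 94.0821 km
6: √((2.0102·111.32)² + (-1.1158·71.54)²) = √(50075.458288 + 6371.923979) = 237.5866 km
7: √((0.8163·111.32)² + (0.4578·71.54)²) = √(8257.450678 + 1072.628787) = 96.5923 km
8: √((-0.3189·111.32)² + (0.3937·71.54)²) = √(1260.246308 + 793.284011) = 45.3159 km
Maximum: 6 at 237.5866 km.

6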